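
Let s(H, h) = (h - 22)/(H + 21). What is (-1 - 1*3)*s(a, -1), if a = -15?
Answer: 46/3 ≈ 15.333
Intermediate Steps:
s(H, h) = (-22 + h)/(21 + H)
(-1 - 1*3)*s(a, -1) = (-1 - 1*3)*((-22 - 1)/(21 - 15)) = (-1 - 3)*(-23/6) = -2*(-23)/3 = -4*(-23/6) = 46/3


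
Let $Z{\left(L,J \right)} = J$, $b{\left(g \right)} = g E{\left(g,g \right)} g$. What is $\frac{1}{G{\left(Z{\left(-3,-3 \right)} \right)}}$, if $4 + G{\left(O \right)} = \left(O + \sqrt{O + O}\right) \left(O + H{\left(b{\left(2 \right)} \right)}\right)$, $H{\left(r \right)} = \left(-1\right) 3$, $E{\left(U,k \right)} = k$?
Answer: $\frac{7}{206} + \frac{3 i \sqrt{6}}{206} \approx 0.033981 + 0.035672 i$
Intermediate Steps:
$b{\left(g \right)} = g^{3}$ ($b{\left(g \right)} = g g g = g^{2} g = g^{3}$)
$H{\left(r \right)} = -3$
$G{\left(O \right)} = -4 + \left(-3 + O\right) \left(O + \sqrt{2} \sqrt{O}\right)$ ($G{\left(O \right)} = -4 + \left(O + \sqrt{O + O}\right) \left(O - 3\right) = -4 + \left(O + \sqrt{2 O}\right) \left(-3 + O\right) = -4 + \left(O + \sqrt{2} \sqrt{O}\right) \left(-3 + O\right) = -4 + \left(-3 + O\right) \left(O + \sqrt{2} \sqrt{O}\right)$)
$\frac{1}{G{\left(Z{\left(-3,-3 \right)} \right)}} = \frac{1}{-4 + \left(-3\right)^{2} - -9 + \sqrt{2} \left(-3\right)^{\frac{3}{2}} - 3 \sqrt{2} \sqrt{-3}} = \frac{1}{-4 + 9 + 9 + \sqrt{2} \left(- 3 i \sqrt{3}\right) - 3 \sqrt{2} i \sqrt{3}} = \frac{1}{-4 + 9 + 9 - 3 i \sqrt{6} - 3 i \sqrt{6}} = \frac{1}{14 - 6 i \sqrt{6}}$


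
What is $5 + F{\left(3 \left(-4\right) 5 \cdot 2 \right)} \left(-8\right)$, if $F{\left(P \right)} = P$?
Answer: $965$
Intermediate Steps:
$5 + F{\left(3 \left(-4\right) 5 \cdot 2 \right)} \left(-8\right) = 5 + 3 \left(-4\right) 5 \cdot 2 \left(-8\right) = 5 + \left(-12\right) 5 \cdot 2 \left(-8\right) = 5 + \left(-60\right) 2 \left(-8\right) = 5 - -960 = 5 + 960 = 965$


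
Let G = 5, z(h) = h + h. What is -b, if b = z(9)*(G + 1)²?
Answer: -648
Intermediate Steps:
z(h) = 2*h
b = 648 (b = (2*9)*(5 + 1)² = 18*6² = 18*36 = 648)
-b = -1*648 = -648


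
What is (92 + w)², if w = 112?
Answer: 41616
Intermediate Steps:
(92 + w)² = (92 + 112)² = 204² = 41616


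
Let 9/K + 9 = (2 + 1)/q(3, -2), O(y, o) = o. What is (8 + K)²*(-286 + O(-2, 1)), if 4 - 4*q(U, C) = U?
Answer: -34485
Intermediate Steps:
q(U, C) = 1 - U/4
K = 3 (K = 9/(-9 + (2 + 1)/(1 - ¼*3)) = 9/(-9 + 3/(1 - ¾)) = 9/(-9 + 3/(¼)) = 9/(-9 + 3*4) = 9/(-9 + 12) = 9/3 = 9*(⅓) = 3)
(8 + K)²*(-286 + O(-2, 1)) = (8 + 3)²*(-286 + 1) = 11²*(-285) = 121*(-285) = -34485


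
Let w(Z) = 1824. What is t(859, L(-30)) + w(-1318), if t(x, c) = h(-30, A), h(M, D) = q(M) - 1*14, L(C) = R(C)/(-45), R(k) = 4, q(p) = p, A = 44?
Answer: 1780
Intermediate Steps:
L(C) = -4/45 (L(C) = 4/(-45) = 4*(-1/45) = -4/45)
h(M, D) = -14 + M (h(M, D) = M - 1*14 = M - 14 = -14 + M)
t(x, c) = -44 (t(x, c) = -14 - 30 = -44)
t(859, L(-30)) + w(-1318) = -44 + 1824 = 1780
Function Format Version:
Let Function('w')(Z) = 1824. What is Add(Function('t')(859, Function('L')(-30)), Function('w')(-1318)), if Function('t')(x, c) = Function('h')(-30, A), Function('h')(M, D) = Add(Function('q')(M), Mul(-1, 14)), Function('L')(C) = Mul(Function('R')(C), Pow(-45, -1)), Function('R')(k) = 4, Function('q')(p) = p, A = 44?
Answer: 1780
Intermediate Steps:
Function('L')(C) = Rational(-4, 45) (Function('L')(C) = Mul(4, Pow(-45, -1)) = Mul(4, Rational(-1, 45)) = Rational(-4, 45))
Function('h')(M, D) = Add(-14, M) (Function('h')(M, D) = Add(M, Mul(-1, 14)) = Add(M, -14) = Add(-14, M))
Function('t')(x, c) = -44 (Function('t')(x, c) = Add(-14, -30) = -44)
Add(Function('t')(859, Function('L')(-30)), Function('w')(-1318)) = Add(-44, 1824) = 1780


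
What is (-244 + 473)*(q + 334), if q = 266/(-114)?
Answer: 227855/3 ≈ 75952.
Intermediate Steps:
q = -7/3 (q = 266*(-1/114) = -7/3 ≈ -2.3333)
(-244 + 473)*(q + 334) = (-244 + 473)*(-7/3 + 334) = 229*(995/3) = 227855/3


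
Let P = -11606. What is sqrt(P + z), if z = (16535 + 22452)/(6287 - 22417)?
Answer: 3*I*sqrt(335582440190)/16130 ≈ 107.74*I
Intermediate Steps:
z = -38987/16130 (z = 38987/(-16130) = 38987*(-1/16130) = -38987/16130 ≈ -2.4170)
sqrt(P + z) = sqrt(-11606 - 38987/16130) = sqrt(-187243767/16130) = 3*I*sqrt(335582440190)/16130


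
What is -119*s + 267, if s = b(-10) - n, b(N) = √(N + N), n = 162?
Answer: 19545 - 238*I*√5 ≈ 19545.0 - 532.18*I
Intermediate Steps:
b(N) = √2*√N (b(N) = √(2*N) = √2*√N)
s = -162 + 2*I*√5 (s = √2*√(-10) - 1*162 = √2*(I*√10) - 162 = 2*I*√5 - 162 = -162 + 2*I*√5 ≈ -162.0 + 4.4721*I)
-119*s + 267 = -119*(-162 + 2*I*√5) + 267 = (19278 - 238*I*√5) + 267 = 19545 - 238*I*√5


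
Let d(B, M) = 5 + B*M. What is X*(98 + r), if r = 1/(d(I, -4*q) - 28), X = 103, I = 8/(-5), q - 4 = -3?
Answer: 837287/83 ≈ 10088.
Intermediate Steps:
q = 1 (q = 4 - 3 = 1)
I = -8/5 (I = 8*(-⅕) = -8/5 ≈ -1.6000)
r = -5/83 (r = 1/((5 - (-32)/5) - 28) = 1/((5 - 8/5*(-4)) - 28) = 1/((5 + 32/5) - 28) = 1/(57/5 - 28) = 1/(-83/5) = -5/83 ≈ -0.060241)
X*(98 + r) = 103*(98 - 5/83) = 103*(8129/83) = 837287/83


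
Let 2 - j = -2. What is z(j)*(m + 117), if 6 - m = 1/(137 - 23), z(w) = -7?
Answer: -98147/114 ≈ -860.94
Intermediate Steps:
j = 4 (j = 2 - 1*(-2) = 2 + 2 = 4)
m = 683/114 (m = 6 - 1/(137 - 23) = 6 - 1/114 = 683/114 ≈ 5.9912)
z(j)*(m + 117) = -7*(683/114 + 117) = -7*14021/114 = -98147/114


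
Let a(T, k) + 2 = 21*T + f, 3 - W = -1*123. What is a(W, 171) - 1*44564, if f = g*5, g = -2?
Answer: -41930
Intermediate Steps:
W = 126 (W = 3 - (-1)*123 = 3 - 1*(-123) = 3 + 123 = 126)
f = -10 (f = -2*5 = -10)
a(T, k) = -12 + 21*T (a(T, k) = -2 + (21*T - 10) = -2 + (-10 + 21*T) = -12 + 21*T)
a(W, 171) - 1*44564 = (-12 + 21*126) - 1*44564 = (-12 + 2646) - 44564 = 2634 - 44564 = -41930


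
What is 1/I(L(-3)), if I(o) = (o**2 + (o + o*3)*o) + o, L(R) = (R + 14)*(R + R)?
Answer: 1/21714 ≈ 4.6053e-5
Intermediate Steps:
L(R) = 2*R*(14 + R) (L(R) = (14 + R)*(2*R) = 2*R*(14 + R))
I(o) = o + 5*o**2 (I(o) = (o**2 + (o + 3*o)*o) + o = (o**2 + (4*o)*o) + o = (o**2 + 4*o**2) + o = 5*o**2 + o = o + 5*o**2)
1/I(L(-3)) = 1/((2*(-3)*(14 - 3))*(1 + 5*(2*(-3)*(14 - 3)))) = 1/((2*(-3)*11)*(1 + 5*(2*(-3)*11))) = 1/(-66*(1 + 5*(-66))) = 1/(-66*(1 - 330)) = 1/(-66*(-329)) = 1/21714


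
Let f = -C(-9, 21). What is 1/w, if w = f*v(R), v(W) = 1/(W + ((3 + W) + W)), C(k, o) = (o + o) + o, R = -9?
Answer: 8/21 ≈ 0.38095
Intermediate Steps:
C(k, o) = 3*o (C(k, o) = 2*o + o = 3*o)
v(W) = 1/(3 + 3*W) (v(W) = 1/(W + (3 + 2*W)) = 1/(3 + 3*W))
f = -63 (f = -3*21 = -1*63 = -63)
w = 21/8 (w = -21/(1 - 9) = -21/(-8) = -21*(-1)/8 = -63*(-1/24) = 21/8 ≈ 2.6250)
1/w = 1/(21/8) = 8/21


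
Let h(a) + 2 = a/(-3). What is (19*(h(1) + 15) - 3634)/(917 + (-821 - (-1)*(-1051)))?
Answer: 2036/573 ≈ 3.5532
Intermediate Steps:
h(a) = -2 - a/3 (h(a) = -2 + a/(-3) = -2 + a*(-⅓) = -2 - a/3)
(19*(h(1) + 15) - 3634)/(917 + (-821 - (-1)*(-1051))) = (19*((-2 - ⅓*1) + 15) - 3634)/(917 + (-821 - (-1)*(-1051))) = (19*((-2 - ⅓) + 15) - 3634)/(917 + (-821 - 1*1051)) = (19*(-7/3 + 15) - 3634)/(917 + (-821 - 1051)) = (19*(38/3) - 3634)/(917 - 1872) = (722/3 - 3634)/(-955) = -10180/3*(-1/955) = 2036/573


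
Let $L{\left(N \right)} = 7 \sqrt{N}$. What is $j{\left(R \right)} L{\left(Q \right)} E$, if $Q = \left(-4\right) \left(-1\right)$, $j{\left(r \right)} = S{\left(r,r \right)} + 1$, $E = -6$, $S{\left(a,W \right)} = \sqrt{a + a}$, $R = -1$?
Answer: $-84 - 84 i \sqrt{2} \approx -84.0 - 118.79 i$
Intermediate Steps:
$S{\left(a,W \right)} = \sqrt{2} \sqrt{a}$ ($S{\left(a,W \right)} = \sqrt{2 a} = \sqrt{2} \sqrt{a}$)
$j{\left(r \right)} = 1 + \sqrt{2} \sqrt{r}$ ($j{\left(r \right)} = \sqrt{2} \sqrt{r} + 1 = 1 + \sqrt{2} \sqrt{r}$)
$Q = 4$
$j{\left(R \right)} L{\left(Q \right)} E = \left(1 + \sqrt{2} \sqrt{-1}\right) 7 \sqrt{4} \left(-6\right) = \left(1 + \sqrt{2} i\right) 7 \cdot 2 \left(-6\right) = \left(1 + i \sqrt{2}\right) 14 \left(-6\right) = \left(14 + 14 i \sqrt{2}\right) \left(-6\right) = -84 - 84 i \sqrt{2}$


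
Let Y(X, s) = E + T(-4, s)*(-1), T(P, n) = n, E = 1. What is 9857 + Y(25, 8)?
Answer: 9850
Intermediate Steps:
Y(X, s) = 1 - s (Y(X, s) = 1 + s*(-1) = 1 - s)
9857 + Y(25, 8) = 9857 + (1 - 1*8) = 9857 + (1 - 8) = 9857 - 7 = 9850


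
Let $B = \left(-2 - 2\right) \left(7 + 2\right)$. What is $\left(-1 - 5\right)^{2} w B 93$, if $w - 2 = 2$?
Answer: $-482112$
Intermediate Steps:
$w = 4$ ($w = 2 + 2 = 4$)
$B = -36$ ($B = \left(-4\right) 9 = -36$)
$\left(-1 - 5\right)^{2} w B 93 = \left(-1 - 5\right)^{2} \cdot 4 \left(-36\right) 93 = \left(-6\right)^{2} \left(-144\right) 93 = 36 \left(-144\right) 93 = \left(-5184\right) 93 = -482112$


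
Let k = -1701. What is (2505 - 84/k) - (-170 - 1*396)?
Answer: 248755/81 ≈ 3071.1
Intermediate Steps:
(2505 - 84/k) - (-170 - 1*396) = (2505 - 84/(-1701)) - (-170 - 1*396) = (2505 - 84*(-1/1701)) - (-170 - 396) = (2505 + 4/81) - 1*(-566) = 202909/81 + 566 = 248755/81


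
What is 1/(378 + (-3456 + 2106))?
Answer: -1/972 ≈ -0.0010288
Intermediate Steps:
1/(378 + (-3456 + 2106)) = 1/(378 - 1350) = 1/(-972) = -1/972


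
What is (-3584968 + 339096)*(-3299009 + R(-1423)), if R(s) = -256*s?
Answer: 9525728721712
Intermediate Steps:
(-3584968 + 339096)*(-3299009 + R(-1423)) = (-3584968 + 339096)*(-3299009 - 256*(-1423)) = -3245872*(-3299009 + 364288) = -3245872*(-2934721) = 9525728721712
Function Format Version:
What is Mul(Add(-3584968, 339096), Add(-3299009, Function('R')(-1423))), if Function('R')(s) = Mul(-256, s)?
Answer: 9525728721712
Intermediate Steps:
Mul(Add(-3584968, 339096), Add(-3299009, Function('R')(-1423))) = Mul(Add(-3584968, 339096), Add(-3299009, Mul(-256, -1423))) = Mul(-3245872, Add(-3299009, 364288)) = Mul(-3245872, -2934721) = 9525728721712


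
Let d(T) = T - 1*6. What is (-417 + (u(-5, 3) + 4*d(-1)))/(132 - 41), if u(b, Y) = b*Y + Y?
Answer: -457/91 ≈ -5.0220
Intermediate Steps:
d(T) = -6 + T (d(T) = T - 6 = -6 + T)
u(b, Y) = Y + Y*b (u(b, Y) = Y*b + Y = Y + Y*b)
(-417 + (u(-5, 3) + 4*d(-1)))/(132 - 41) = (-417 + (3*(1 - 5) + 4*(-6 - 1)))/(132 - 41) = (-417 + (3*(-4) + 4*(-7)))/91 = (-417 + (-12 - 28))*(1/91) = (-417 - 40)*(1/91) = -457*1/91 = -457/91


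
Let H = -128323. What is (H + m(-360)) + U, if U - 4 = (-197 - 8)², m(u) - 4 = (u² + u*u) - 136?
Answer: 172774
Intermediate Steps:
m(u) = -132 + 2*u² (m(u) = 4 + ((u² + u*u) - 136) = 4 + ((u² + u²) - 136) = 4 + (2*u² - 136) = 4 + (-136 + 2*u²) = -132 + 2*u²)
U = 42029 (U = 4 + (-197 - 8)² = 4 + (-205)² = 4 + 42025 = 42029)
(H + m(-360)) + U = (-128323 + (-132 + 2*(-360)²)) + 42029 = (-128323 + (-132 + 2*129600)) + 42029 = (-128323 + (-132 + 259200)) + 42029 = (-128323 + 259068) + 42029 = 130745 + 42029 = 172774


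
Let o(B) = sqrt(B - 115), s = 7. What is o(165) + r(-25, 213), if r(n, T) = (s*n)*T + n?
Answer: -37300 + 5*sqrt(2) ≈ -37293.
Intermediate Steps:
r(n, T) = n + 7*T*n (r(n, T) = (7*n)*T + n = 7*T*n + n = n + 7*T*n)
o(B) = sqrt(-115 + B)
o(165) + r(-25, 213) = sqrt(-115 + 165) - 25*(1 + 7*213) = sqrt(50) - 25*(1 + 1491) = 5*sqrt(2) - 25*1492 = 5*sqrt(2) - 37300 = -37300 + 5*sqrt(2)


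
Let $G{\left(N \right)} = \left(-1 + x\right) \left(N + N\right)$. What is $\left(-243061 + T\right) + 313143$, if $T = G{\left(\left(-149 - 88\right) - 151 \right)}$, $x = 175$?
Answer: $-64942$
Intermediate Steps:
$G{\left(N \right)} = 348 N$ ($G{\left(N \right)} = \left(-1 + 175\right) \left(N + N\right) = 174 \cdot 2 N = 348 N$)
$T = -135024$ ($T = 348 \left(\left(-149 - 88\right) - 151\right) = 348 \left(-237 - 151\right) = 348 \left(-388\right) = -135024$)
$\left(-243061 + T\right) + 313143 = \left(-243061 - 135024\right) + 313143 = -378085 + 313143 = -64942$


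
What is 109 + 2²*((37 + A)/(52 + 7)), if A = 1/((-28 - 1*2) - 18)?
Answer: 78947/708 ≈ 111.51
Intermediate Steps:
A = -1/48 (A = 1/((-28 - 2) - 18) = 1/(-30 - 18) = 1/(-48) = -1/48 ≈ -0.020833)
109 + 2²*((37 + A)/(52 + 7)) = 109 + 2²*((37 - 1/48)/(52 + 7)) = 109 + 4*((1775/48)/59) = 109 + 4*((1775/48)*(1/59)) = 109 + 4*(1775/2832) = 109 + 1775/708 = 78947/708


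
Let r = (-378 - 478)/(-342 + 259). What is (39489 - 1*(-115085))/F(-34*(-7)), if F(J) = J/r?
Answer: 9451096/1411 ≈ 6698.2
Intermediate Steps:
r = 856/83 (r = -856/(-83) = -856*(-1/83) = 856/83 ≈ 10.313)
F(J) = 83*J/856 (F(J) = J/(856/83) = J*(83/856) = 83*J/856)
(39489 - 1*(-115085))/F(-34*(-7)) = (39489 - 1*(-115085))/((83*(-34*(-7))/856)) = (39489 + 115085)/(((83/856)*238)) = 154574/(9877/428) = 154574*(428/9877) = 9451096/1411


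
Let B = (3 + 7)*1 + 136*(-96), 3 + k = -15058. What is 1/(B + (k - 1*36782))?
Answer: -1/64889 ≈ -1.5411e-5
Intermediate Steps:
k = -15061 (k = -3 - 15058 = -15061)
B = -13046 (B = 10*1 - 13056 = 10 - 13056 = -13046)
1/(B + (k - 1*36782)) = 1/(-13046 + (-15061 - 1*36782)) = 1/(-13046 + (-15061 - 36782)) = 1/(-13046 - 51843) = 1/(-64889) = -1/64889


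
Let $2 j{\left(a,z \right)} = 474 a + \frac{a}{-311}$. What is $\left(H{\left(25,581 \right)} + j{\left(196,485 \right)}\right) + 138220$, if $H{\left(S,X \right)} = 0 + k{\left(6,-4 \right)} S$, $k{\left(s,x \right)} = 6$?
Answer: $\frac{57479544}{311} \approx 1.8482 \cdot 10^{5}$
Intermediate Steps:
$H{\left(S,X \right)} = 6 S$ ($H{\left(S,X \right)} = 0 + 6 S = 6 S$)
$j{\left(a,z \right)} = \frac{147413 a}{622}$ ($j{\left(a,z \right)} = \frac{474 a + \frac{a}{-311}}{2} = \frac{474 a + a \left(- \frac{1}{311}\right)}{2} = \frac{474 a - \frac{a}{311}}{2} = \frac{\frac{147413}{311} a}{2} = \frac{147413 a}{622}$)
$\left(H{\left(25,581 \right)} + j{\left(196,485 \right)}\right) + 138220 = \left(6 \cdot 25 + \frac{147413}{622} \cdot 196\right) + 138220 = \left(150 + \frac{14446474}{311}\right) + 138220 = \frac{14493124}{311} + 138220 = \frac{57479544}{311}$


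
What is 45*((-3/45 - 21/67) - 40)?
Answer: -121746/67 ≈ -1817.1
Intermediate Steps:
45*((-3/45 - 21/67) - 40) = 45*((-3*1/45 - 21*1/67) - 40) = 45*((-1/15 - 21/67) - 40) = 45*(-382/1005 - 40) = 45*(-40582/1005) = -121746/67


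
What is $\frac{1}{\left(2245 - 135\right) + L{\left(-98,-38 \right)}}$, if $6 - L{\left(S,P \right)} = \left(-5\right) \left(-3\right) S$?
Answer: $\frac{1}{3586} \approx 0.00027886$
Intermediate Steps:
$L{\left(S,P \right)} = 6 - 15 S$ ($L{\left(S,P \right)} = 6 - \left(-5\right) \left(-3\right) S = 6 - 15 S$)
$\frac{1}{\left(2245 - 135\right) + L{\left(-98,-38 \right)}} = \frac{1}{\left(2245 - 135\right) + \left(6 - -1470\right)} = \frac{1}{\left(2245 - 135\right) + \left(6 + 1470\right)} = \frac{1}{2110 + 1476} = \frac{1}{3586}$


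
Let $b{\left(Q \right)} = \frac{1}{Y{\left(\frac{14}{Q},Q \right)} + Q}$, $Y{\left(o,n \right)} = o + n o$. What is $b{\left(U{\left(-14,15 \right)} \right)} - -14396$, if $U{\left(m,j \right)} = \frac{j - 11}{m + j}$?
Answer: $\frac{619030}{43} \approx 14396.0$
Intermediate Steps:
$U{\left(m,j \right)} = \frac{-11 + j}{j + m}$
$b{\left(Q \right)} = \frac{1}{Q + \frac{14 \left(1 + Q\right)}{Q}}$ ($b{\left(Q \right)} = \frac{1}{\frac{14}{Q} \left(1 + Q\right) + Q} = \frac{1}{\frac{14 \left(1 + Q\right)}{Q} + Q} = \frac{1}{Q + \frac{14 \left(1 + Q\right)}{Q}}$)
$b{\left(U{\left(-14,15 \right)} \right)} - -14396 = \frac{\frac{1}{15 - 14} \left(-11 + 15\right)}{14 + \left(\frac{-11 + 15}{15 - 14}\right)^{2} + 14 \frac{-11 + 15}{15 - 14}} - -14396 = \frac{1^{-1} \cdot 4}{14 + \left(1^{-1} \cdot 4\right)^{2} + 14 \cdot 1^{-1} \cdot 4} + 14396 = \frac{1 \cdot 4}{14 + \left(1 \cdot 4\right)^{2} + 14 \cdot 1 \cdot 4} + 14396 = \frac{4}{14 + 4^{2} + 14 \cdot 4} + 14396 = \frac{4}{14 + 16 + 56} + 14396 = \frac{4}{86} + 14396 = 4 \cdot \frac{1}{86} + 14396 = \frac{2}{43} + 14396 = \frac{619030}{43}$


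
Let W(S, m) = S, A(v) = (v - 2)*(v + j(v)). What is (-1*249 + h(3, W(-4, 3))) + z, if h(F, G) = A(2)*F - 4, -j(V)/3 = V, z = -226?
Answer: -479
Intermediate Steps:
j(V) = -3*V
A(v) = -2*v*(-2 + v) (A(v) = (v - 2)*(v - 3*v) = (-2 + v)*(-2*v) = -2*v*(-2 + v))
h(F, G) = -4 (h(F, G) = (2*2*(2 - 1*2))*F - 4 = (2*2*(2 - 2))*F - 4 = (2*2*0)*F - 4 = 0*F - 4 = 0 - 4 = -4)
(-1*249 + h(3, W(-4, 3))) + z = (-1*249 - 4) - 226 = (-249 - 4) - 226 = -253 - 226 = -479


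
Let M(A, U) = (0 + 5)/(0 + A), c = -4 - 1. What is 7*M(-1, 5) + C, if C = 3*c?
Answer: -50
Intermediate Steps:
c = -5
M(A, U) = 5/A
C = -15 (C = 3*(-5) = -15)
7*M(-1, 5) + C = 7*(5/(-1)) - 15 = 7*(5*(-1)) - 15 = 7*(-5) - 15 = -35 - 15 = -50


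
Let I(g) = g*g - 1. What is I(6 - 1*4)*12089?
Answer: 36267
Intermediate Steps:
I(g) = -1 + g² (I(g) = g² - 1 = -1 + g²)
I(6 - 1*4)*12089 = (-1 + (6 - 1*4)²)*12089 = (-1 + (6 - 4)²)*12089 = (-1 + 2²)*12089 = (-1 + 4)*12089 = 3*12089 = 36267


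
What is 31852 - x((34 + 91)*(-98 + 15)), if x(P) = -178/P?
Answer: 330464322/10375 ≈ 31852.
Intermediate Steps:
31852 - x((34 + 91)*(-98 + 15)) = 31852 - (-178)/((34 + 91)*(-98 + 15)) = 31852 - (-178)/(125*(-83)) = 31852 - (-178)/(-10375) = 31852 - (-178)*(-1)/10375 = 31852 - 1*178/10375 = 31852 - 178/10375 = 330464322/10375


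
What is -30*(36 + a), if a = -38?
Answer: 60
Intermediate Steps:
-30*(36 + a) = -30*(36 - 38) = -30*(-2) = 60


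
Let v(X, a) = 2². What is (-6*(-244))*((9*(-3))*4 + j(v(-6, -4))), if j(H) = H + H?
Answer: -146400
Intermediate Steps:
v(X, a) = 4
j(H) = 2*H
(-6*(-244))*((9*(-3))*4 + j(v(-6, -4))) = (-6*(-244))*((9*(-3))*4 + 2*4) = 1464*(-27*4 + 8) = 1464*(-108 + 8) = 1464*(-100) = -146400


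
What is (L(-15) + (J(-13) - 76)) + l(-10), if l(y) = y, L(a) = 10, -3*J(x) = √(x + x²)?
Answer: -76 - 2*√39/3 ≈ -80.163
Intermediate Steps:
J(x) = -√(x + x²)/3
(L(-15) + (J(-13) - 76)) + l(-10) = (10 + (-2*√39/3 - 76)) - 10 = (10 + (-76 - 2*√39/3)) - 10 = (-66 - 2*√39/3) - 10 = -76 - 2*√39/3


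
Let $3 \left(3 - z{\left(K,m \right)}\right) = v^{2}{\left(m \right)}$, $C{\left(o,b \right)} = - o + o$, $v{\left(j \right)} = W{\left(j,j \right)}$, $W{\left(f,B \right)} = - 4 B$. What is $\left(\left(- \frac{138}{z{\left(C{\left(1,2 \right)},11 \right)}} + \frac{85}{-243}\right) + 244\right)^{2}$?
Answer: $\frac{13039925000785081}{219268364121} \approx 59470.0$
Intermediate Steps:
$v{\left(j \right)} = - 4 j$
$C{\left(o,b \right)} = 0$
$z{\left(K,m \right)} = 3 - \frac{16 m^{2}}{3}$ ($z{\left(K,m \right)} = 3 - \frac{\left(- 4 m\right)^{2}}{3} = 3 - \frac{16 m^{2}}{3}$)
$\left(\left(- \frac{138}{z{\left(C{\left(1,2 \right)},11 \right)}} + \frac{85}{-243}\right) + 244\right)^{2} = \left(\left(- \frac{138}{3 - \frac{16 \cdot 11^{2}}{3}} + \frac{85}{-243}\right) + 244\right)^{2} = \left(\left(- \frac{138}{3 - \frac{1936}{3}} + 85 \left(- \frac{1}{243}\right)\right) + 244\right)^{2} = \left(\left(- \frac{138}{3 - \frac{1936}{3}} - \frac{85}{243}\right) + 244\right)^{2} = \left(\left(- \frac{138}{- \frac{1927}{3}} - \frac{85}{243}\right) + 244\right)^{2} = \left(\left(\left(-138\right) \left(- \frac{3}{1927}\right) - \frac{85}{243}\right) + 244\right)^{2} = \left(\left(\frac{414}{1927} - \frac{85}{243}\right) + 244\right)^{2} = \left(- \frac{63193}{468261} + 244\right)^{2} = \left(\frac{114192491}{468261}\right)^{2} = \frac{13039925000785081}{219268364121}$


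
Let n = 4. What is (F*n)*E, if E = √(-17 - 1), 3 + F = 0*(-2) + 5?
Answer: 24*I*√2 ≈ 33.941*I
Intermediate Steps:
F = 2 (F = -3 + (0*(-2) + 5) = -3 + (0 + 5) = -3 + 5 = 2)
E = 3*I*√2 (E = √(-18) = 3*I*√2 ≈ 4.2426*I)
(F*n)*E = (2*4)*(3*I*√2) = 8*(3*I*√2) = 24*I*√2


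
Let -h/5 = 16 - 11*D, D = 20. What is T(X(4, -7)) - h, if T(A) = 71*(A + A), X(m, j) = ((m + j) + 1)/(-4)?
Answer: -949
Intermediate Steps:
X(m, j) = -¼ - j/4 - m/4 (X(m, j) = ((j + m) + 1)*(-¼) = (1 + j + m)*(-¼) = -¼ - j/4 - m/4)
h = 1020 (h = -5*(16 - 11*20) = -5*(16 - 220) = -5*(-204) = 1020)
T(A) = 142*A (T(A) = 71*(2*A) = 142*A)
T(X(4, -7)) - h = 142*(-¼ - ¼*(-7) - ¼*4) - 1*1020 = 142*(-¼ + 7/4 - 1) - 1020 = 142*(½) - 1020 = 71 - 1020 = -949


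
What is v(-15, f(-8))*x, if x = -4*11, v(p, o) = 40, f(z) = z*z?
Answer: -1760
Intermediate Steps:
f(z) = z**2
x = -44
v(-15, f(-8))*x = 40*(-44) = -1760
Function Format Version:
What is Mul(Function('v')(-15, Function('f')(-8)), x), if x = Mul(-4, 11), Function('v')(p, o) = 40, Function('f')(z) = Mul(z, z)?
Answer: -1760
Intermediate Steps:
Function('f')(z) = Pow(z, 2)
x = -44
Mul(Function('v')(-15, Function('f')(-8)), x) = Mul(40, -44) = -1760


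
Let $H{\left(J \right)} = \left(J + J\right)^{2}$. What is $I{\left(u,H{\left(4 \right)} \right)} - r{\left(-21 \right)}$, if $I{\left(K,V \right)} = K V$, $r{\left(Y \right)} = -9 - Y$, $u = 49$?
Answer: $3124$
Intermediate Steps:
$H{\left(J \right)} = 4 J^{2}$ ($H{\left(J \right)} = \left(2 J\right)^{2} = 4 J^{2}$)
$I{\left(u,H{\left(4 \right)} \right)} - r{\left(-21 \right)} = 49 \cdot 4 \cdot 4^{2} - \left(-9 - -21\right) = 49 \cdot 4 \cdot 16 - \left(-9 + 21\right) = 49 \cdot 64 - 12 = 3136 - 12 = 3124$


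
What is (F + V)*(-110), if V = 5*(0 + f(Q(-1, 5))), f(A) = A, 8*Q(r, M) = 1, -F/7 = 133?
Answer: 409365/4 ≈ 1.0234e+5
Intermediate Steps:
F = -931 (F = -7*133 = -931)
Q(r, M) = 1/8 (Q(r, M) = (1/8)*1 = 1/8)
V = 5/8 (V = 5*(0 + 1/8) = 5*(1/8) = 5/8 ≈ 0.62500)
(F + V)*(-110) = (-931 + 5/8)*(-110) = -7443/8*(-110) = 409365/4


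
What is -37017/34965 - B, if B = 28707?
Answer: -37176936/1295 ≈ -28708.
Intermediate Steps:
-37017/34965 - B = -37017/34965 - 1*28707 = -37017*1/34965 - 28707 = -1371/1295 - 28707 = -37176936/1295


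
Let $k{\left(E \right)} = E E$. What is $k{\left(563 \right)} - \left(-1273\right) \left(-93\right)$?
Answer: $198580$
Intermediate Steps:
$k{\left(E \right)} = E^{2}$
$k{\left(563 \right)} - \left(-1273\right) \left(-93\right) = 563^{2} - \left(-1273\right) \left(-93\right) = 316969 - 118389 = 198580$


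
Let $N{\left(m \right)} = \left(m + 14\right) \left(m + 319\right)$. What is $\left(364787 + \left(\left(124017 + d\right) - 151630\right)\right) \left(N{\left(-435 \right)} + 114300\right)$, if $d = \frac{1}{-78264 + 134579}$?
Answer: $\frac{3097618832911296}{56315} \approx 5.5005 \cdot 10^{10}$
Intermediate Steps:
$d = \frac{1}{56315} \approx 1.7757 \cdot 10^{-5}$
$N{\left(m \right)} = \left(14 + m\right) \left(319 + m\right)$
$\left(364787 + \left(\left(124017 + d\right) - 151630\right)\right) \left(N{\left(-435 \right)} + 114300\right) = \left(364787 + \left(\left(124017 + \frac{1}{56315}\right) - 151630\right)\right) \left(\left(4466 + \left(-435\right)^{2} + 333 \left(-435\right)\right) + 114300\right) = \left(364787 + \left(\frac{6984017356}{56315} - 151630\right)\right) \left(\left(4466 + 189225 - 144855\right) + 114300\right) = \left(364787 - \frac{1555026094}{56315}\right) \left(48836 + 114300\right) = \frac{18987953811}{56315} \cdot 163136 = \frac{3097618832911296}{56315}$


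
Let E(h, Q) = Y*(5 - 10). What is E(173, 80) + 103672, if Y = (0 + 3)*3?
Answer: 103627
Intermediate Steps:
Y = 9 (Y = 3*3 = 9)
E(h, Q) = -45 (E(h, Q) = 9*(5 - 10) = 9*(-5) = -45)
E(173, 80) + 103672 = -45 + 103672 = 103627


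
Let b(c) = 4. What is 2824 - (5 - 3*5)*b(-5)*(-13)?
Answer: 2304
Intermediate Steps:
2824 - (5 - 3*5)*b(-5)*(-13) = 2824 - (5 - 3*5)*4*(-13) = 2824 - (5 - 15)*4*(-13) = 2824 - (-10*4)*(-13) = 2824 - (-40)*(-13) = 2824 - 1*520 = 2824 - 520 = 2304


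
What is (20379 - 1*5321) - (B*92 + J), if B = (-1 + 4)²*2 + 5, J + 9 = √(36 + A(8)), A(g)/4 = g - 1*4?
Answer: 12951 - 2*√13 ≈ 12944.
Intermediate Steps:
A(g) = -16 + 4*g (A(g) = 4*(g - 1*4) = 4*(g - 4) = 4*(-4 + g) = -16 + 4*g)
J = -9 + 2*√13 (J = -9 + √(36 + (-16 + 4*8)) = -9 + √(36 + (-16 + 32)) = -9 + √(36 + 16) = -9 + √52 = -9 + 2*√13 ≈ -1.7889)
B = 23 (B = 3²*2 + 5 = 9*2 + 5 = 18 + 5 = 23)
(20379 - 1*5321) - (B*92 + J) = (20379 - 1*5321) - (23*92 + (-9 + 2*√13)) = (20379 - 5321) - (2116 + (-9 + 2*√13)) = 15058 - (2107 + 2*√13) = 15058 + (-2107 - 2*√13) = 12951 - 2*√13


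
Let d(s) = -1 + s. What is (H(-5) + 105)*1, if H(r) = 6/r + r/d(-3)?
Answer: 2101/20 ≈ 105.05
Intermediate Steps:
H(r) = 6/r - r/4 (H(r) = 6/r + r/(-1 - 3) = 6/r + r/(-4) = 6/r + r*(-1/4) = 6/r - r/4)
(H(-5) + 105)*1 = ((6/(-5) - 1/4*(-5)) + 105)*1 = ((6*(-1/5) + 5/4) + 105)*1 = ((-6/5 + 5/4) + 105)*1 = (1/20 + 105)*1 = (2101/20)*1 = 2101/20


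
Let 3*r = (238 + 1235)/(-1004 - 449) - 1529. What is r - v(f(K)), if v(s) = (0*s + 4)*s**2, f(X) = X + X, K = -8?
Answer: -6686726/4359 ≈ -1534.0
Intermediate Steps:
f(X) = 2*X
r = -2223110/4359 (r = ((238 + 1235)/(-1004 - 449) - 1529)/3 = (1473/(-1453) - 1529)/3 = (1473*(-1/1453) - 1529)/3 = (-1473/1453 - 1529)/3 = (1/3)*(-2223110/1453) = -2223110/4359 ≈ -510.00)
v(s) = 4*s**2 (v(s) = (0 + 4)*s**2 = 4*s**2)
r - v(f(K)) = -2223110/4359 - 4*(2*(-8))**2 = -2223110/4359 - 4*(-16)**2 = -2223110/4359 - 4*256 = -2223110/4359 - 1*1024 = -2223110/4359 - 1024 = -6686726/4359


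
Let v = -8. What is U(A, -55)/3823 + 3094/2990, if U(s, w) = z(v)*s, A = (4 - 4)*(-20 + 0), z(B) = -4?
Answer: 119/115 ≈ 1.0348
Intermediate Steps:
A = 0 (A = 0*(-20) = 0)
U(s, w) = -4*s
U(A, -55)/3823 + 3094/2990 = -4*0/3823 + 3094/2990 = 0*(1/3823) + 3094*(1/2990) = 0 + 119/115 = 119/115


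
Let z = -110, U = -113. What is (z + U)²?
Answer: 49729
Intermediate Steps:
(z + U)² = (-110 - 113)² = (-223)² = 49729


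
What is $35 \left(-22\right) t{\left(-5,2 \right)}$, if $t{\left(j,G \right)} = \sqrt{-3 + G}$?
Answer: $- 770 i \approx - 770.0 i$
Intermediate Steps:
$35 \left(-22\right) t{\left(-5,2 \right)} = 35 \left(-22\right) \sqrt{-3 + 2} = - 770 \sqrt{-1} = - 770 i$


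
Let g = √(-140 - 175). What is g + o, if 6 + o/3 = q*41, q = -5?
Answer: -633 + 3*I*√35 ≈ -633.0 + 17.748*I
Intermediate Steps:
g = 3*I*√35 (g = √(-315) = 3*I*√35 ≈ 17.748*I)
o = -633 (o = -18 + 3*(-5*41) = -18 + 3*(-205) = -18 - 615 = -633)
g + o = 3*I*√35 - 633 = -633 + 3*I*√35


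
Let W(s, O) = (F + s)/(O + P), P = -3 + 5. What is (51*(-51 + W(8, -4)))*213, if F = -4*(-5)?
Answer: -706095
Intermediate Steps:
P = 2
F = 20
W(s, O) = (20 + s)/(2 + O) (W(s, O) = (20 + s)/(O + 2) = (20 + s)/(2 + O))
(51*(-51 + W(8, -4)))*213 = (51*(-51 + (20 + 8)/(2 - 4)))*213 = (51*(-51 + 28/(-2)))*213 = (51*(-51 - 1/2*28))*213 = (51*(-51 - 14))*213 = (51*(-65))*213 = -3315*213 = -706095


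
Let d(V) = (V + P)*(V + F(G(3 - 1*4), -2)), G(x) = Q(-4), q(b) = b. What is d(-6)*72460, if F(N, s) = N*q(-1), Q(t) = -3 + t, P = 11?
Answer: 362300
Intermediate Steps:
G(x) = -7 (G(x) = -3 - 4 = -7)
F(N, s) = -N (F(N, s) = N*(-1) = -N)
d(V) = (7 + V)*(11 + V) (d(V) = (V + 11)*(V - 1*(-7)) = (11 + V)*(V + 7) = (11 + V)*(7 + V) = (7 + V)*(11 + V))
d(-6)*72460 = (77 + (-6)**2 + 18*(-6))*72460 = (77 + 36 - 108)*72460 = 5*72460 = 362300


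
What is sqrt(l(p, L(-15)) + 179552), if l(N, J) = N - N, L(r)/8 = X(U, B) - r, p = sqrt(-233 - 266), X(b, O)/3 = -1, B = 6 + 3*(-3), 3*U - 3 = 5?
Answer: 4*sqrt(11222) ≈ 423.74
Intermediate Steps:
U = 8/3 (U = 1 + (1/3)*5 = 1 + 5/3 = 8/3 ≈ 2.6667)
B = -3 (B = 6 - 9 = -3)
X(b, O) = -3 (X(b, O) = 3*(-1) = -3)
p = I*sqrt(499) (p = sqrt(-499) = I*sqrt(499) ≈ 22.338*I)
L(r) = -24 - 8*r (L(r) = 8*(-3 - r) = -24 - 8*r)
l(N, J) = 0
sqrt(l(p, L(-15)) + 179552) = sqrt(0 + 179552) = sqrt(179552) = 4*sqrt(11222)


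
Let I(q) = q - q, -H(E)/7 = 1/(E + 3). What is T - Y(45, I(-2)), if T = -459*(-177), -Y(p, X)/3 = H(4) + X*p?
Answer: 81240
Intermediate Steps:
H(E) = -7/(3 + E) (H(E) = -7/(E + 3) = -7/(3 + E))
I(q) = 0
Y(p, X) = 3 - 3*X*p (Y(p, X) = -3*(-7/(3 + 4) + X*p) = -3*(-7/7 + X*p) = -3*(-7*⅐ + X*p) = -3*(-1 + X*p) = 3 - 3*X*p)
T = 81243
T - Y(45, I(-2)) = 81243 - (3 - 3*0*45) = 81243 - (3 + 0) = 81243 - 1*3 = 81243 - 3 = 81240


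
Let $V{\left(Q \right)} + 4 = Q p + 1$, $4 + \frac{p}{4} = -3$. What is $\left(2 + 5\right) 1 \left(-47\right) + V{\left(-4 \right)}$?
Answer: $-220$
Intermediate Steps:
$p = -28$ ($p = -16 + 4 \left(-3\right) = -16 - 12 = -28$)
$V{\left(Q \right)} = -3 - 28 Q$ ($V{\left(Q \right)} = -4 + \left(Q \left(-28\right) + 1\right) = -4 - \left(-1 + 28 Q\right) = -3 - 28 Q$)
$\left(2 + 5\right) 1 \left(-47\right) + V{\left(-4 \right)} = \left(2 + 5\right) 1 \left(-47\right) - -109 = 7 \cdot 1 \left(-47\right) + \left(-3 + 112\right) = 7 \left(-47\right) + 109 = -329 + 109 = -220$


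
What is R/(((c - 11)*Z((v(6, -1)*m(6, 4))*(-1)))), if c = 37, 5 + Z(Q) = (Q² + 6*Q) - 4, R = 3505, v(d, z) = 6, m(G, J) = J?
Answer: 3505/10998 ≈ 0.31869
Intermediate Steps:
Z(Q) = -9 + Q² + 6*Q (Z(Q) = -5 + ((Q² + 6*Q) - 4) = -5 + (-4 + Q² + 6*Q) = -9 + Q² + 6*Q)
R/(((c - 11)*Z((v(6, -1)*m(6, 4))*(-1)))) = 3505/(((37 - 11)*(-9 + ((6*4)*(-1))² + 6*((6*4)*(-1))))) = 3505/((26*(-9 + (24*(-1))² + 6*(24*(-1))))) = 3505/((26*(-9 + (-24)² + 6*(-24)))) = 3505/((26*(-9 + 576 - 144))) = 3505/((26*423)) = 3505/10998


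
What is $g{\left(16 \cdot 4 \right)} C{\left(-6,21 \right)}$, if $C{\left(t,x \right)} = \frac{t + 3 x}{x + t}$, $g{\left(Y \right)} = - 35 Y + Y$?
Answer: $- \frac{41344}{5} \approx -8268.8$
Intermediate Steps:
$g{\left(Y \right)} = - 34 Y$
$C{\left(t,x \right)} = \frac{t + 3 x}{t + x}$
$g{\left(16 \cdot 4 \right)} C{\left(-6,21 \right)} = - 34 \cdot 16 \cdot 4 \frac{-6 + 3 \cdot 21}{-6 + 21} = \left(-34\right) 64 \frac{-6 + 63}{15} = - 2176 \cdot \frac{1}{15} \cdot 57 = \left(-2176\right) \frac{19}{5} = - \frac{41344}{5}$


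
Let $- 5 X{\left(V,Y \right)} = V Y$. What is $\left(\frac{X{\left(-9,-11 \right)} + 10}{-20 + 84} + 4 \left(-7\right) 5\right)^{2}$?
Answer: $\frac{2011432801}{102400} \approx 19643.0$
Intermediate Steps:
$X{\left(V,Y \right)} = - \frac{V Y}{5}$
$\left(\frac{X{\left(-9,-11 \right)} + 10}{-20 + 84} + 4 \left(-7\right) 5\right)^{2} = \left(\frac{\left(- \frac{1}{5}\right) \left(-9\right) \left(-11\right) + 10}{-20 + 84} + 4 \left(-7\right) 5\right)^{2} = \left(\frac{- \frac{99}{5} + 10}{64} - 140\right)^{2} = \left(\left(- \frac{49}{5}\right) \frac{1}{64} - 140\right)^{2} = \left(- \frac{49}{320} - 140\right)^{2} = \left(- \frac{44849}{320}\right)^{2} = \frac{2011432801}{102400}$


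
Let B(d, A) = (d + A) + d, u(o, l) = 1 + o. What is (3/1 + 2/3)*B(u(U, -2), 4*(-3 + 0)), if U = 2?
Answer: -22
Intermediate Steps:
B(d, A) = A + 2*d (B(d, A) = (A + d) + d = A + 2*d)
(3/1 + 2/3)*B(u(U, -2), 4*(-3 + 0)) = (3/1 + 2/3)*(4*(-3 + 0) + 2*(1 + 2)) = (3*1 + 2*(1/3))*(4*(-3) + 2*3) = (3 + 2/3)*(-12 + 6) = (11/3)*(-6) = -22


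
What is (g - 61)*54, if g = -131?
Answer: -10368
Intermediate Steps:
(g - 61)*54 = (-131 - 61)*54 = -192*54 = -10368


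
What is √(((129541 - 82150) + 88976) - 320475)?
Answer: 2*I*√46027 ≈ 429.08*I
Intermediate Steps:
√(((129541 - 82150) + 88976) - 320475) = √((47391 + 88976) - 320475) = √(136367 - 320475) = √(-184108) = 2*I*√46027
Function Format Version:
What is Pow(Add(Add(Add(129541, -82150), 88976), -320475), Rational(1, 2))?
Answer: Mul(2, I, Pow(46027, Rational(1, 2))) ≈ Mul(429.08, I)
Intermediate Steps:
Pow(Add(Add(Add(129541, -82150), 88976), -320475), Rational(1, 2)) = Pow(Add(Add(47391, 88976), -320475), Rational(1, 2)) = Pow(Add(136367, -320475), Rational(1, 2)) = Pow(-184108, Rational(1, 2)) = Mul(2, I, Pow(46027, Rational(1, 2)))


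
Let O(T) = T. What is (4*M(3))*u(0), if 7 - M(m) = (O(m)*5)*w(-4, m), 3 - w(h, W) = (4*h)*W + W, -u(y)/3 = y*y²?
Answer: 0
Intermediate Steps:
u(y) = -3*y³ (u(y) = -3*y*y² = -3*y³)
w(h, W) = 3 - W - 4*W*h (w(h, W) = 3 - ((4*h)*W + W) = 3 - (4*W*h + W) = 3 - (W + 4*W*h) = 3 + (-W - 4*W*h) = 3 - W - 4*W*h)
M(m) = 7 - 5*m*(3 + 15*m) (M(m) = 7 - m*5*(3 - m - 4*m*(-4)) = 7 - 5*m*(3 - m + 16*m) = 7 - 5*m*(3 + 15*m))
(4*M(3))*u(0) = (4*(7 - 75*3² - 15*3))*(-3*0³) = (4*(7 - 75*9 - 45))*(-3*0) = (4*(7 - 675 - 45))*0 = (4*(-713))*0 = -2852*0 = 0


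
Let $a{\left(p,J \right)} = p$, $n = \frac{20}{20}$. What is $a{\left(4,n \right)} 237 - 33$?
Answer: $915$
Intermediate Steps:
$n = 1$ ($n = 20 \cdot \frac{1}{20} = 1$)
$a{\left(4,n \right)} 237 - 33 = 4 \cdot 237 - 33 = 948 - 33 = 915$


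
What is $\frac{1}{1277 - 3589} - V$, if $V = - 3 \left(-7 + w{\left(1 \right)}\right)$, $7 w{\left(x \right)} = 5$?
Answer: $- \frac{305191}{16184} \approx -18.858$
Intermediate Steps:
$w{\left(x \right)} = \frac{5}{7}$ ($w{\left(x \right)} = \frac{1}{7} \cdot 5 = \frac{5}{7}$)
$V = \frac{132}{7}$ ($V = - 3 \left(-7 + \frac{5}{7}\right) = \left(-3\right) \left(- \frac{44}{7}\right) = \frac{132}{7} \approx 18.857$)
$\frac{1}{1277 - 3589} - V = \frac{1}{1277 - 3589} - \frac{132}{7} = \frac{1}{-2312} - \frac{132}{7} = - \frac{1}{2312} - \frac{132}{7} = - \frac{305191}{16184}$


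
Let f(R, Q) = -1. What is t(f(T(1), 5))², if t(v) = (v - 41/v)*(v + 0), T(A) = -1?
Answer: 1600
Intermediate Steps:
t(v) = v*(v - 41/v) (t(v) = (v - 41/v)*v = v*(v - 41/v))
t(f(T(1), 5))² = (-41 + (-1)²)² = (-41 + 1)² = (-40)² = 1600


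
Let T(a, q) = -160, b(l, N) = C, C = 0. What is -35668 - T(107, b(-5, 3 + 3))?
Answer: -35508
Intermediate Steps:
b(l, N) = 0
-35668 - T(107, b(-5, 3 + 3)) = -35668 - 1*(-160) = -35668 + 160 = -35508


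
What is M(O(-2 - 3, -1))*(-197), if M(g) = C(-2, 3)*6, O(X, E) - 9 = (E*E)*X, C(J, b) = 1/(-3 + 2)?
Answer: 1182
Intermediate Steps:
C(J, b) = -1 (C(J, b) = 1/(-1) = -1)
O(X, E) = 9 + X*E**2 (O(X, E) = 9 + (E*E)*X = 9 + E**2*X = 9 + X*E**2)
M(g) = -6 (M(g) = -1*6 = -6)
M(O(-2 - 3, -1))*(-197) = -6*(-197) = 1182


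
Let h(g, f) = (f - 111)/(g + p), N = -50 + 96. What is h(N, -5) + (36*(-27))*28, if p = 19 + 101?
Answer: -2258986/83 ≈ -27217.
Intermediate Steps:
p = 120
N = 46
h(g, f) = (-111 + f)/(120 + g) (h(g, f) = (f - 111)/(g + 120) = (-111 + f)/(120 + g))
h(N, -5) + (36*(-27))*28 = (-111 - 5)/(120 + 46) + (36*(-27))*28 = -116/166 - 972*28 = (1/166)*(-116) - 27216 = -58/83 - 27216 = -2258986/83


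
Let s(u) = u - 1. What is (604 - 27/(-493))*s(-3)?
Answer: -1191196/493 ≈ -2416.2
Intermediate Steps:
s(u) = -1 + u
(604 - 27/(-493))*s(-3) = (604 - 27/(-493))*(-1 - 3) = (604 - 27*(-1/493))*(-4) = (604 + 27/493)*(-4) = (297799/493)*(-4) = -1191196/493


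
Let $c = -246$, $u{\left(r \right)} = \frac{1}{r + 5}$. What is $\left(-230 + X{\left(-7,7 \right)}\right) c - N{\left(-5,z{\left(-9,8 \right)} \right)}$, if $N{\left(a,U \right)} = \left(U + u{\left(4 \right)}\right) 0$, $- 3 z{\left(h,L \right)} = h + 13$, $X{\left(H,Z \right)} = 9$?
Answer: $54366$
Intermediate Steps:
$u{\left(r \right)} = \frac{1}{5 + r}$
$z{\left(h,L \right)} = - \frac{13}{3} - \frac{h}{3}$ ($z{\left(h,L \right)} = - \frac{h + 13}{3} = - \frac{13 + h}{3} = - \frac{13}{3} - \frac{h}{3}$)
$N{\left(a,U \right)} = 0$ ($N{\left(a,U \right)} = \left(U + \frac{1}{5 + 4}\right) 0 = \left(U + \frac{1}{9}\right) 0 = \left(\frac{1}{9} + U\right) 0 = 0$)
$\left(-230 + X{\left(-7,7 \right)}\right) c - N{\left(-5,z{\left(-9,8 \right)} \right)} = \left(-230 + 9\right) \left(-246\right) - 0 = \left(-221\right) \left(-246\right) + 0 = 54366 + 0 = 54366$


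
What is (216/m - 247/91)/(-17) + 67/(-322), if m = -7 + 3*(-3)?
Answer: 2041/2737 ≈ 0.74571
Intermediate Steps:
m = -16 (m = -7 - 9 = -16)
(216/m - 247/91)/(-17) + 67/(-322) = (216/(-16) - 247/91)/(-17) + 67/(-322) = (216*(-1/16) - 247*1/91)*(-1/17) + 67*(-1/322) = (-27/2 - 19/7)*(-1/17) - 67/322 = -227/14*(-1/17) - 67/322 = 227/238 - 67/322 = 2041/2737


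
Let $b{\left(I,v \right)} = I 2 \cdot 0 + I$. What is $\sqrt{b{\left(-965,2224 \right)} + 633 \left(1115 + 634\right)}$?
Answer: $74 \sqrt{202} \approx 1051.7$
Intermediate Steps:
$b{\left(I,v \right)} = I$ ($b{\left(I,v \right)} = I 0 + I = 0 + I = I$)
$\sqrt{b{\left(-965,2224 \right)} + 633 \left(1115 + 634\right)} = \sqrt{-965 + 633 \left(1115 + 634\right)} = \sqrt{-965 + 633 \cdot 1749} = \sqrt{-965 + 1107117} = \sqrt{1106152} = 74 \sqrt{202}$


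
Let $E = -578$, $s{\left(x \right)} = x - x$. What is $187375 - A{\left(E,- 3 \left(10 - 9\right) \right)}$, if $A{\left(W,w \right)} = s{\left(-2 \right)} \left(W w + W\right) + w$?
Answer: $187378$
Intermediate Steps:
$s{\left(x \right)} = 0$
$A{\left(W,w \right)} = w$ ($A{\left(W,w \right)} = 0 \left(W w + W\right) + w = 0 \left(W + W w\right) + w = 0 + w = w$)
$187375 - A{\left(E,- 3 \left(10 - 9\right) \right)} = 187375 - - 3 \left(10 - 9\right) = 187375 - \left(-3\right) 1 = 187375 - -3 = 187375 + 3 = 187378$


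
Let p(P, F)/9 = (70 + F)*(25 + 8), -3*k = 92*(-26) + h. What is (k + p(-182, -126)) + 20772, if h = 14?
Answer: 14798/3 ≈ 4932.7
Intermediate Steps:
k = 2378/3 (k = -(92*(-26) + 14)/3 = -(-2392 + 14)/3 = -⅓*(-2378) = 2378/3 ≈ 792.67)
p(P, F) = 20790 + 297*F (p(P, F) = 9*((70 + F)*(25 + 8)) = 9*((70 + F)*33) = 9*(2310 + 33*F) = 20790 + 297*F)
(k + p(-182, -126)) + 20772 = (2378/3 + (20790 + 297*(-126))) + 20772 = (2378/3 + (20790 - 37422)) + 20772 = (2378/3 - 16632) + 20772 = -47518/3 + 20772 = 14798/3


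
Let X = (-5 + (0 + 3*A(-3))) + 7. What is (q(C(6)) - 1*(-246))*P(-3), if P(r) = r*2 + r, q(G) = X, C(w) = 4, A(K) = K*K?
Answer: -2475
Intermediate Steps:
A(K) = K**2
X = 29 (X = (-5 + (0 + 3*(-3)**2)) + 7 = (-5 + (0 + 3*9)) + 7 = (-5 + (0 + 27)) + 7 = (-5 + 27) + 7 = 22 + 7 = 29)
q(G) = 29
P(r) = 3*r (P(r) = 2*r + r = 3*r)
(q(C(6)) - 1*(-246))*P(-3) = (29 - 1*(-246))*(3*(-3)) = (29 + 246)*(-9) = 275*(-9) = -2475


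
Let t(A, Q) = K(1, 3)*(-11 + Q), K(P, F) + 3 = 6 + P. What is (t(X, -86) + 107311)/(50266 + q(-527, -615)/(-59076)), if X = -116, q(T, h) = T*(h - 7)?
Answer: 3158291574/1484593211 ≈ 2.1274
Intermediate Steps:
q(T, h) = T*(-7 + h)
K(P, F) = 3 + P (K(P, F) = -3 + (6 + P) = 3 + P)
t(A, Q) = -44 + 4*Q (t(A, Q) = (3 + 1)*(-11 + Q) = 4*(-11 + Q) = -44 + 4*Q)
(t(X, -86) + 107311)/(50266 + q(-527, -615)/(-59076)) = ((-44 + 4*(-86)) + 107311)/(50266 - 527*(-7 - 615)/(-59076)) = ((-44 - 344) + 107311)/(50266 - 527*(-622)*(-1/59076)) = (-388 + 107311)/(50266 + 327794*(-1/59076)) = 106923/(50266 - 163897/29538) = 106923/(1484593211/29538) = 106923*(29538/1484593211) = 3158291574/1484593211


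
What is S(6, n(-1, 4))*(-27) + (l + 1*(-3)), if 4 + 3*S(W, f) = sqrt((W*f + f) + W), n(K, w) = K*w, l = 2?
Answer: 35 - 9*I*sqrt(22) ≈ 35.0 - 42.214*I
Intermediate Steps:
S(W, f) = -4/3 + sqrt(W + f + W*f)/3 (S(W, f) = -4/3 + sqrt((W*f + f) + W)/3 = -4/3 + sqrt((f + W*f) + W)/3 = -4/3 + sqrt(W + f + W*f)/3)
S(6, n(-1, 4))*(-27) + (l + 1*(-3)) = (-4/3 + sqrt(6 - 1*4 + 6*(-1*4))/3)*(-27) + (2 + 1*(-3)) = (-4/3 + sqrt(6 - 4 + 6*(-4))/3)*(-27) + (2 - 3) = (-4/3 + sqrt(6 - 4 - 24)/3)*(-27) - 1 = (-4/3 + sqrt(-22)/3)*(-27) - 1 = (-4/3 + (I*sqrt(22))/3)*(-27) - 1 = (-4/3 + I*sqrt(22)/3)*(-27) - 1 = (36 - 9*I*sqrt(22)) - 1 = 35 - 9*I*sqrt(22)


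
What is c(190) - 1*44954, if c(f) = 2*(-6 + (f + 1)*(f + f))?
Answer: 100194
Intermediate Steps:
c(f) = -12 + 4*f*(1 + f) (c(f) = 2*(-6 + (1 + f)*(2*f)) = 2*(-6 + 2*f*(1 + f)) = -12 + 4*f*(1 + f))
c(190) - 1*44954 = (-12 + 4*190 + 4*190²) - 1*44954 = (-12 + 760 + 4*36100) - 44954 = (-12 + 760 + 144400) - 44954 = 145148 - 44954 = 100194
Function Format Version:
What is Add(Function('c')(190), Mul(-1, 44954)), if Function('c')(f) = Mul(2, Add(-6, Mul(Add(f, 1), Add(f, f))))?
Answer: 100194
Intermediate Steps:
Function('c')(f) = Add(-12, Mul(4, f, Add(1, f))) (Function('c')(f) = Mul(2, Add(-6, Mul(Add(1, f), Mul(2, f)))) = Mul(2, Add(-6, Mul(2, f, Add(1, f)))) = Add(-12, Mul(4, f, Add(1, f))))
Add(Function('c')(190), Mul(-1, 44954)) = Add(Add(-12, Mul(4, 190), Mul(4, Pow(190, 2))), Mul(-1, 44954)) = Add(Add(-12, 760, Mul(4, 36100)), -44954) = Add(Add(-12, 760, 144400), -44954) = Add(145148, -44954) = 100194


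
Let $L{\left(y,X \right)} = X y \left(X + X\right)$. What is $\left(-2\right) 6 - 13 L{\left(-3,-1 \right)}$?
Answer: $66$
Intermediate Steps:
$L{\left(y,X \right)} = 2 y X^{2}$ ($L{\left(y,X \right)} = X y 2 X = 2 y X^{2}$)
$\left(-2\right) 6 - 13 L{\left(-3,-1 \right)} = \left(-2\right) 6 - 13 \cdot 2 \left(-3\right) \left(-1\right)^{2} = -12 - 13 \cdot 2 \left(-3\right) 1 = -12 - -78 = -12 + 78 = 66$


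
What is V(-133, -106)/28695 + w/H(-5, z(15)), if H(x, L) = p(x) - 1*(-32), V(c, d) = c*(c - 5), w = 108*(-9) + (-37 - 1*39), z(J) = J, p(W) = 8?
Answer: -48897/1913 ≈ -25.560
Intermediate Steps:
w = -1048 (w = -972 + (-37 - 39) = -972 - 76 = -1048)
V(c, d) = c*(-5 + c)
H(x, L) = 40 (H(x, L) = 8 - 1*(-32) = 8 + 32 = 40)
V(-133, -106)/28695 + w/H(-5, z(15)) = -133*(-5 - 133)/28695 - 1048/40 = -133*(-138)*(1/28695) - 1048*1/40 = 18354*(1/28695) - 131/5 = 6118/9565 - 131/5 = -48897/1913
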